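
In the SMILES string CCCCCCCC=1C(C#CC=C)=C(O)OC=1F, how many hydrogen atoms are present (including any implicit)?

Hydrogens are implicit in SMILES; fill each atom to its normal valence:
  7 × C: 2 H each → 14
  4 × C (aromatic): no H
  2 × C: no H
  1 × C: 3 H
  1 × C: 1 H
  1 × F: no H
  1 × O: 1 H
  1 × O (aromatic): no H
  Total hydrogens = 19.

19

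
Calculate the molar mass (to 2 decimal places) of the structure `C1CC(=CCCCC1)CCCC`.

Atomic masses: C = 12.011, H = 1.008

166.31

Molecular formula: C12H22.
M = 12×12.011 + 22×1.008 = 166.31 g/mol.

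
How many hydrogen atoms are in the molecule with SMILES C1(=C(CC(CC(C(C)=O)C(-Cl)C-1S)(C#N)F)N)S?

Hydrogens are implicit in SMILES; fill each atom to its normal valence:
  5 × C: no H
  3 × C: 1 H each → 3
  2 × C: 2 H each → 4
  2 × S: 1 H each → 2
  1 × C: 3 H
  1 × Cl: no H
  1 × F: no H
  1 × N: 2 H
  1 × N: no H
  1 × O: no H
  Total hydrogens = 14.

14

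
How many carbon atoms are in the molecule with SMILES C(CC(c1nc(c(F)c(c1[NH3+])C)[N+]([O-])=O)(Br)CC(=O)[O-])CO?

The symbol for carbon appears 12 times in the SMILES. Lowercase c denotes aromatic carbon and counts toward C.

12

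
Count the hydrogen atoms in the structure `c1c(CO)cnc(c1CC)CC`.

Hydrogens are implicit in SMILES; fill each atom to its normal valence:
  3 × C: 2 H each → 6
  3 × C (aromatic): no H
  2 × C: 3 H each → 6
  2 × C (aromatic): 1 H each → 2
  1 × N (aromatic): no H
  1 × O: 1 H
  Total hydrogens = 15.

15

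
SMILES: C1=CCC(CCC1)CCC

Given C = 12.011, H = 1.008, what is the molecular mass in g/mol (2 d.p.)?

Molecular formula: C10H18.
M = 10×12.011 + 18×1.008 = 138.25 g/mol.

138.25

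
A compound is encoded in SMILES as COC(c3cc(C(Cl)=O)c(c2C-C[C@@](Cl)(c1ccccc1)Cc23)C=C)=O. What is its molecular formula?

Heavy atoms from the SMILES: 21 C, 2 Cl, 3 O.
Implicit hydrogens by atom environment:
  6 × C (aromatic): 1 H each → 6
  6 × C (aromatic): no H
  4 × C: 2 H each → 8
  3 × C: no H
  3 × O: no H
  2 × Cl: no H
  1 × C: 3 H
  1 × C: 1 H
  Total hydrogens = 18.
Molecular formula: C21H18Cl2O3

C21H18Cl2O3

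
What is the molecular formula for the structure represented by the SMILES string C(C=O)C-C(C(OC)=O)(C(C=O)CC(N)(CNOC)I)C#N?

Heavy atoms from the SMILES: 13 C, 1 I, 3 N, 5 O.
Implicit hydrogens by atom environment:
  5 × O: no H
  4 × C: 2 H each → 8
  4 × C: no H
  3 × C: 1 H each → 3
  2 × C: 3 H each → 6
  1 × I: no H
  1 × N: 2 H
  1 × N: 1 H
  1 × N: no H
  Total hydrogens = 20.
Molecular formula: C13H20IN3O5

C13H20IN3O5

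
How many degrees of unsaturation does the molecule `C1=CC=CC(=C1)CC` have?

Molecular formula from the SMILES: C8H10.
DoU = (2C + 2 + N − H − X)/2 = (2·8 + 2 + 0 − 10 − 0)/2 = 8/2 = 4.
(Structurally: 1 ring(s) + 3 π bond(s) = 4.)

4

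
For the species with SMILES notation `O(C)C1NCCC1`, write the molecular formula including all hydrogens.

C5H11NO

Heavy atoms from the SMILES: 5 C, 1 N, 1 O.
Implicit hydrogens by atom environment:
  3 × C: 2 H each → 6
  1 × C: 3 H
  1 × C: 1 H
  1 × N: 1 H
  1 × O: no H
  Total hydrogens = 11.
Molecular formula: C5H11NO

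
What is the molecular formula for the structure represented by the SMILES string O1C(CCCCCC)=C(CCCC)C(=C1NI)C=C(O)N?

Heavy atoms from the SMILES: 16 C, 1 I, 2 N, 2 O.
Implicit hydrogens by atom environment:
  8 × C: 2 H each → 16
  4 × C (aromatic): no H
  2 × C: 3 H each → 6
  1 × C: 1 H
  1 × C: no H
  1 × I: no H
  1 × N: 2 H
  1 × N: 1 H
  1 × O: 1 H
  1 × O (aromatic): no H
  Total hydrogens = 27.
Molecular formula: C16H27IN2O2

C16H27IN2O2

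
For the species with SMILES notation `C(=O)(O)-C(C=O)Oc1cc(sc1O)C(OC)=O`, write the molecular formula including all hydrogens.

C9H8O7S

Heavy atoms from the SMILES: 9 C, 7 O, 1 S.
Implicit hydrogens by atom environment:
  5 × O: no H
  3 × C (aromatic): no H
  2 × C: 1 H each → 2
  2 × C: no H
  2 × O: 1 H each → 2
  1 × C: 3 H
  1 × C (aromatic): 1 H
  1 × S (aromatic): no H
  Total hydrogens = 8.
Molecular formula: C9H8O7S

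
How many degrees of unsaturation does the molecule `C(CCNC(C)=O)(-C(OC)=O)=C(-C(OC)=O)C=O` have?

Molecular formula from the SMILES: C11H15NO6.
DoU = (2C + 2 + N − H − X)/2 = (2·11 + 2 + 1 − 15 − 0)/2 = 10/2 = 5.
(Structurally: 0 ring(s) + 5 π bond(s) = 5.)

5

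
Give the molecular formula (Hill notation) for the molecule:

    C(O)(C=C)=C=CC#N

C6H5NO

Heavy atoms from the SMILES: 6 C, 1 N, 1 O.
Implicit hydrogens by atom environment:
  3 × C: no H
  2 × C: 1 H each → 2
  1 × C: 2 H
  1 × N: no H
  1 × O: 1 H
  Total hydrogens = 5.
Molecular formula: C6H5NO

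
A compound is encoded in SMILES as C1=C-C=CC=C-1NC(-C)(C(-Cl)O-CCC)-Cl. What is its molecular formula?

Heavy atoms from the SMILES: 12 C, 2 Cl, 1 N, 1 O.
Implicit hydrogens by atom environment:
  5 × C (aromatic): 1 H each → 5
  2 × C: 3 H each → 6
  2 × C: 2 H each → 4
  2 × Cl: no H
  1 × C: 1 H
  1 × C: no H
  1 × C (aromatic): no H
  1 × N: 1 H
  1 × O: no H
  Total hydrogens = 17.
Molecular formula: C12H17Cl2NO

C12H17Cl2NO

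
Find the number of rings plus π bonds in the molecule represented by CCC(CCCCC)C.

0

Molecular formula from the SMILES: C9H20.
DoU = (2C + 2 + N − H − X)/2 = (2·9 + 2 + 0 − 20 − 0)/2 = 0/2 = 0.
(Structurally: 0 ring(s) + 0 π bond(s) = 0.)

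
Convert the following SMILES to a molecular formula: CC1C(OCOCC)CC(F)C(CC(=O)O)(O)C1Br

C12H20BrFO5

Heavy atoms from the SMILES: 1 Br, 12 C, 1 F, 5 O.
Implicit hydrogens by atom environment:
  4 × C: 2 H each → 8
  4 × C: 1 H each → 4
  3 × O: no H
  2 × C: 3 H each → 6
  2 × C: no H
  2 × O: 1 H each → 2
  1 × Br: no H
  1 × F: no H
  Total hydrogens = 20.
Molecular formula: C12H20BrFO5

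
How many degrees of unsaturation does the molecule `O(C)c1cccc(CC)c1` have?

4

Molecular formula from the SMILES: C9H12O.
DoU = (2C + 2 + N − H − X)/2 = (2·9 + 2 + 0 − 12 − 0)/2 = 8/2 = 4.
(Structurally: 1 ring(s) + 3 π bond(s) = 4.)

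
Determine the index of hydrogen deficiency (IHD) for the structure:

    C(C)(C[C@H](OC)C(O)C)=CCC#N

3

Molecular formula from the SMILES: C10H17NO2.
DoU = (2C + 2 + N − H − X)/2 = (2·10 + 2 + 1 − 17 − 0)/2 = 6/2 = 3.
(Structurally: 0 ring(s) + 3 π bond(s) = 3.)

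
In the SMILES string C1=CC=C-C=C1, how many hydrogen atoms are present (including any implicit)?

Hydrogens are implicit in SMILES; fill each atom to its normal valence:
  6 × C (aromatic): 1 H each → 6
  Total hydrogens = 6.

6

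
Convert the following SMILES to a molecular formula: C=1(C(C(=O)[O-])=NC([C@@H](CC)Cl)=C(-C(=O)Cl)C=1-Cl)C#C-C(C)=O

Heavy atoms from the SMILES: 14 C, 3 Cl, 1 N, 4 O.
Implicit hydrogens by atom environment:
  5 × C (aromatic): no H
  5 × C: no H
  3 × Cl: no H
  3 × O: no H
  2 × C: 3 H each → 6
  1 × C: 2 H
  1 × C: 1 H
  1 × N (aromatic): no H
  1 × O (charge -1): no H
  Total hydrogens = 9.
Net charge -1.
Molecular formula: C14H9Cl3NO4-

C14H9Cl3NO4-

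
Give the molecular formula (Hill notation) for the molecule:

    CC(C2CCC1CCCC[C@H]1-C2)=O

Heavy atoms from the SMILES: 12 C, 1 O.
Implicit hydrogens by atom environment:
  7 × C: 2 H each → 14
  3 × C: 1 H each → 3
  1 × C: 3 H
  1 × C: no H
  1 × O: no H
  Total hydrogens = 20.
Molecular formula: C12H20O

C12H20O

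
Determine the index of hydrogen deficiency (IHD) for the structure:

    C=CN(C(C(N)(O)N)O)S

1

Molecular formula from the SMILES: C4H11N3O2S.
DoU = (2C + 2 + N − H − X)/2 = (2·4 + 2 + 3 − 11 − 0)/2 = 2/2 = 1.
(Structurally: 0 ring(s) + 1 π bond(s) = 1.)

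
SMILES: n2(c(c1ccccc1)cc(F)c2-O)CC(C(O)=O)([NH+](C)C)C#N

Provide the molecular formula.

C16H17FN3O3+

Heavy atoms from the SMILES: 16 C, 1 F, 3 N, 3 O.
Implicit hydrogens by atom environment:
  6 × C (aromatic): 1 H each → 6
  4 × C (aromatic): no H
  3 × C: no H
  2 × C: 3 H each → 6
  2 × O: 1 H each → 2
  1 × C: 2 H
  1 × F: no H
  1 × N (charge +1): 1 H
  1 × N (aromatic): no H
  1 × N: no H
  1 × O: no H
  Total hydrogens = 17.
Net charge +1.
Molecular formula: C16H17FN3O3+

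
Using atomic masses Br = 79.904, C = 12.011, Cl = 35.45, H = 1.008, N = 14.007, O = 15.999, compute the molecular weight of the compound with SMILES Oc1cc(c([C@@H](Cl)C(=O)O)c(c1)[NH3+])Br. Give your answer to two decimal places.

Molecular formula: C8H8BrClNO3+.
M = 1×79.904 + 8×12.011 + 1×35.45 + 8×1.008 + 1×14.007 + 3×15.999 = 281.51 g/mol.

281.51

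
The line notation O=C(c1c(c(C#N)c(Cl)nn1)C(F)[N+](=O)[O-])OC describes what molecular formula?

C8H4ClFN4O4

Heavy atoms from the SMILES: 8 C, 1 Cl, 1 F, 4 N, 4 O.
Implicit hydrogens by atom environment:
  4 × C (aromatic): no H
  3 × O: no H
  2 × C: no H
  2 × N (aromatic): no H
  1 × C: 3 H
  1 × C: 1 H
  1 × Cl: no H
  1 × F: no H
  1 × N: no H
  1 × N (charge +1): no H
  1 × O (charge -1): no H
  Total hydrogens = 4.
Molecular formula: C8H4ClFN4O4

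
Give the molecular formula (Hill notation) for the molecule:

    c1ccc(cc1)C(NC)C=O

C9H11NO

Heavy atoms from the SMILES: 9 C, 1 N, 1 O.
Implicit hydrogens by atom environment:
  5 × C (aromatic): 1 H each → 5
  2 × C: 1 H each → 2
  1 × C: 3 H
  1 × C (aromatic): no H
  1 × N: 1 H
  1 × O: no H
  Total hydrogens = 11.
Molecular formula: C9H11NO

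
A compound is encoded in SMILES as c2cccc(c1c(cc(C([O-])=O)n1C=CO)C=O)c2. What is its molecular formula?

Heavy atoms from the SMILES: 14 C, 1 N, 4 O.
Implicit hydrogens by atom environment:
  6 × C (aromatic): 1 H each → 6
  4 × C (aromatic): no H
  3 × C: 1 H each → 3
  2 × O: no H
  1 × C: no H
  1 × N (aromatic): no H
  1 × O: 1 H
  1 × O (charge -1): no H
  Total hydrogens = 10.
Net charge -1.
Molecular formula: C14H10NO4-

C14H10NO4-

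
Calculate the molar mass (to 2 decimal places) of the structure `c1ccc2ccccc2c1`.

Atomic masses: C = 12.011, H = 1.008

128.17

Molecular formula: C10H8.
M = 10×12.011 + 8×1.008 = 128.17 g/mol.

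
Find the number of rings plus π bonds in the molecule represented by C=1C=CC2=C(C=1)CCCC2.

Molecular formula from the SMILES: C10H12.
DoU = (2C + 2 + N − H − X)/2 = (2·10 + 2 + 0 − 12 − 0)/2 = 10/2 = 5.
(Structurally: 2 ring(s) + 3 π bond(s) = 5.)

5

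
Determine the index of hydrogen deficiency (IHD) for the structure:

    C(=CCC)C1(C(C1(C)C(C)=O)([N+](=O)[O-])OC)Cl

4

Molecular formula from the SMILES: C11H16ClNO4.
DoU = (2C + 2 + N − H − X)/2 = (2·11 + 2 + 1 − 16 − 1)/2 = 8/2 = 4.
(Structurally: 1 ring(s) + 3 π bond(s) = 4.)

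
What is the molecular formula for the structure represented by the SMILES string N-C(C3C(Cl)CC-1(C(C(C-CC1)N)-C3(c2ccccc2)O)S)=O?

Heavy atoms from the SMILES: 17 C, 1 Cl, 2 N, 2 O, 1 S.
Implicit hydrogens by atom environment:
  5 × C (aromatic): 1 H each → 5
  4 × C: 2 H each → 8
  4 × C: 1 H each → 4
  3 × C: no H
  2 × N: 2 H each → 4
  1 × C (aromatic): no H
  1 × Cl: no H
  1 × O: 1 H
  1 × O: no H
  1 × S: 1 H
  Total hydrogens = 23.
Molecular formula: C17H23ClN2O2S

C17H23ClN2O2S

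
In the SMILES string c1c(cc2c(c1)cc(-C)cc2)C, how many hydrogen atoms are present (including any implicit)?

12

Hydrogens are implicit in SMILES; fill each atom to its normal valence:
  6 × C (aromatic): 1 H each → 6
  4 × C (aromatic): no H
  2 × C: 3 H each → 6
  Total hydrogens = 12.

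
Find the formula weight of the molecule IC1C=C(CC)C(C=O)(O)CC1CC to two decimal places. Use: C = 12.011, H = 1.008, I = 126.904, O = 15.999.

Molecular formula: C11H17IO2.
M = 11×12.011 + 17×1.008 + 1×126.904 + 2×15.999 = 308.16 g/mol.

308.16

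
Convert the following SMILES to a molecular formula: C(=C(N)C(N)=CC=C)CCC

Heavy atoms from the SMILES: 9 C, 2 N.
Implicit hydrogens by atom environment:
  3 × C: 2 H each → 6
  3 × C: 1 H each → 3
  2 × C: no H
  2 × N: 2 H each → 4
  1 × C: 3 H
  Total hydrogens = 16.
Molecular formula: C9H16N2

C9H16N2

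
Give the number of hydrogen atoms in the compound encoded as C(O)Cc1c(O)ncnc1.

8

Hydrogens are implicit in SMILES; fill each atom to its normal valence:
  2 × C: 2 H each → 4
  2 × C (aromatic): 1 H each → 2
  2 × C (aromatic): no H
  2 × N (aromatic): no H
  2 × O: 1 H each → 2
  Total hydrogens = 8.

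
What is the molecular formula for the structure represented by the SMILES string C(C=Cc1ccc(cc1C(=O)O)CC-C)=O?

Heavy atoms from the SMILES: 13 C, 3 O.
Implicit hydrogens by atom environment:
  3 × C (aromatic): 1 H each → 3
  3 × C: 1 H each → 3
  3 × C (aromatic): no H
  2 × C: 2 H each → 4
  2 × O: no H
  1 × C: 3 H
  1 × C: no H
  1 × O: 1 H
  Total hydrogens = 14.
Molecular formula: C13H14O3

C13H14O3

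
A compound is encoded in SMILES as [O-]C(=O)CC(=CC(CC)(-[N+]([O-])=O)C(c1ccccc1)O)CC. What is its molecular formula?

Heavy atoms from the SMILES: 16 C, 1 N, 5 O.
Implicit hydrogens by atom environment:
  5 × C (aromatic): 1 H each → 5
  3 × C: 2 H each → 6
  3 × C: no H
  2 × C: 3 H each → 6
  2 × C: 1 H each → 2
  2 × O: no H
  2 × O (charge -1): no H
  1 × C (aromatic): no H
  1 × N (charge +1): no H
  1 × O: 1 H
  Total hydrogens = 20.
Net charge -1.
Molecular formula: C16H20NO5-

C16H20NO5-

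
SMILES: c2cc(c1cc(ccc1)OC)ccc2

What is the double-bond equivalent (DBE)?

8

Molecular formula from the SMILES: C13H12O.
DoU = (2C + 2 + N − H − X)/2 = (2·13 + 2 + 0 − 12 − 0)/2 = 16/2 = 8.
(Structurally: 2 ring(s) + 6 π bond(s) = 8.)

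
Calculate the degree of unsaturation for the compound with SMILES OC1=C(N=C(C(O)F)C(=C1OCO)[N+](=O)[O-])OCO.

Molecular formula from the SMILES: C8H9FN2O8.
DoU = (2C + 2 + N − H − X)/2 = (2·8 + 2 + 2 − 9 − 1)/2 = 10/2 = 5.
(Structurally: 1 ring(s) + 4 π bond(s) = 5.)

5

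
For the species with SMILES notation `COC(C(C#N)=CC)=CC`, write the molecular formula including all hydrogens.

Heavy atoms from the SMILES: 8 C, 1 N, 1 O.
Implicit hydrogens by atom environment:
  3 × C: 3 H each → 9
  3 × C: no H
  2 × C: 1 H each → 2
  1 × N: no H
  1 × O: no H
  Total hydrogens = 11.
Molecular formula: C8H11NO

C8H11NO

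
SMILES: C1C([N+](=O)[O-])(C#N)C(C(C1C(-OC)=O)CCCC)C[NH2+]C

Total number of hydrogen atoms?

24

Hydrogens are implicit in SMILES; fill each atom to its normal valence:
  5 × C: 2 H each → 10
  3 × C: 3 H each → 9
  3 × C: 1 H each → 3
  3 × C: no H
  3 × O: no H
  1 × N (charge +1): 2 H
  1 × N (charge +1): no H
  1 × N: no H
  1 × O (charge -1): no H
  Total hydrogens = 24.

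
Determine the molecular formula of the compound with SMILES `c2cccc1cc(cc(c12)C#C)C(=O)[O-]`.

Heavy atoms from the SMILES: 13 C, 2 O.
Implicit hydrogens by atom environment:
  6 × C (aromatic): 1 H each → 6
  4 × C (aromatic): no H
  2 × C: no H
  1 × C: 1 H
  1 × O: no H
  1 × O (charge -1): no H
  Total hydrogens = 7.
Net charge -1.
Molecular formula: C13H7O2-

C13H7O2-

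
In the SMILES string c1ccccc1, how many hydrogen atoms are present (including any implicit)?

6

Hydrogens are implicit in SMILES; fill each atom to its normal valence:
  6 × C (aromatic): 1 H each → 6
  Total hydrogens = 6.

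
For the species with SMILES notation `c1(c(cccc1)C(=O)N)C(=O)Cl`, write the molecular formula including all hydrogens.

C8H6ClNO2

Heavy atoms from the SMILES: 8 C, 1 Cl, 1 N, 2 O.
Implicit hydrogens by atom environment:
  4 × C (aromatic): 1 H each → 4
  2 × C (aromatic): no H
  2 × C: no H
  2 × O: no H
  1 × Cl: no H
  1 × N: 2 H
  Total hydrogens = 6.
Molecular formula: C8H6ClNO2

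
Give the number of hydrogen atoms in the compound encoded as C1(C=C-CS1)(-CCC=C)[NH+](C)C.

Hydrogens are implicit in SMILES; fill each atom to its normal valence:
  4 × C: 2 H each → 8
  3 × C: 1 H each → 3
  2 × C: 3 H each → 6
  1 × C: no H
  1 × N (charge +1): 1 H
  1 × S: no H
  Total hydrogens = 18.

18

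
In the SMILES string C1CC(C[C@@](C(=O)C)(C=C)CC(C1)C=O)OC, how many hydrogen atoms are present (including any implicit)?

Hydrogens are implicit in SMILES; fill each atom to its normal valence:
  6 × C: 2 H each → 12
  4 × C: 1 H each → 4
  3 × O: no H
  2 × C: 3 H each → 6
  2 × C: no H
  Total hydrogens = 22.

22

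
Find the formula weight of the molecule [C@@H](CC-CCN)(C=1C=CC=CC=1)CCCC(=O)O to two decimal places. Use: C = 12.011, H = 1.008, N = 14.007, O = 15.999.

Molecular formula: C15H23NO2.
M = 15×12.011 + 23×1.008 + 1×14.007 + 2×15.999 = 249.35 g/mol.

249.35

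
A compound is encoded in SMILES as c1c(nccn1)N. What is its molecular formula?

Heavy atoms from the SMILES: 4 C, 3 N.
Implicit hydrogens by atom environment:
  3 × C (aromatic): 1 H each → 3
  2 × N (aromatic): no H
  1 × C (aromatic): no H
  1 × N: 2 H
  Total hydrogens = 5.
Molecular formula: C4H5N3

C4H5N3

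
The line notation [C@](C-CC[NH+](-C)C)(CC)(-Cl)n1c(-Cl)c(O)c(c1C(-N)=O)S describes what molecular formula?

C13H22Cl2N3O2S+

Heavy atoms from the SMILES: 13 C, 2 Cl, 3 N, 2 O, 1 S.
Implicit hydrogens by atom environment:
  4 × C: 2 H each → 8
  4 × C (aromatic): no H
  3 × C: 3 H each → 9
  2 × C: no H
  2 × Cl: no H
  1 × N: 2 H
  1 × N (charge +1): 1 H
  1 × N (aromatic): no H
  1 × O: 1 H
  1 × O: no H
  1 × S: 1 H
  Total hydrogens = 22.
Net charge +1.
Molecular formula: C13H22Cl2N3O2S+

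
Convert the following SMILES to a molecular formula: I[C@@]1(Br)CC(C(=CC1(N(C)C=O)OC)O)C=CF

Heavy atoms from the SMILES: 1 Br, 11 C, 1 F, 1 I, 1 N, 3 O.
Implicit hydrogens by atom environment:
  5 × C: 1 H each → 5
  3 × C: no H
  2 × C: 3 H each → 6
  2 × O: no H
  1 × Br: no H
  1 × C: 2 H
  1 × F: no H
  1 × I: no H
  1 × N: no H
  1 × O: 1 H
  Total hydrogens = 14.
Molecular formula: C11H14BrFINO3

C11H14BrFINO3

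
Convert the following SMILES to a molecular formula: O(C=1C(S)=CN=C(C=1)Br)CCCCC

C10H14BrNOS

Heavy atoms from the SMILES: 1 Br, 10 C, 1 N, 1 O, 1 S.
Implicit hydrogens by atom environment:
  4 × C: 2 H each → 8
  3 × C (aromatic): no H
  2 × C (aromatic): 1 H each → 2
  1 × Br: no H
  1 × C: 3 H
  1 × N (aromatic): no H
  1 × O: no H
  1 × S: 1 H
  Total hydrogens = 14.
Molecular formula: C10H14BrNOS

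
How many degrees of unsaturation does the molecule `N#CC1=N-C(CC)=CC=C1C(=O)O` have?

Molecular formula from the SMILES: C9H8N2O2.
DoU = (2C + 2 + N − H − X)/2 = (2·9 + 2 + 2 − 8 − 0)/2 = 14/2 = 7.
(Structurally: 1 ring(s) + 6 π bond(s) = 7.)

7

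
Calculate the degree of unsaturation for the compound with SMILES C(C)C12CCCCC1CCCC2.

2

Molecular formula from the SMILES: C12H22.
DoU = (2C + 2 + N − H − X)/2 = (2·12 + 2 + 0 − 22 − 0)/2 = 4/2 = 2.
(Structurally: 2 ring(s) + 0 π bond(s) = 2.)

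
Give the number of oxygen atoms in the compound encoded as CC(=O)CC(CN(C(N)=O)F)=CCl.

2

The symbol for oxygen appears 2 times in the SMILES.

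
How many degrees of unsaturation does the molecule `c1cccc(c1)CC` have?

4

Molecular formula from the SMILES: C8H10.
DoU = (2C + 2 + N − H − X)/2 = (2·8 + 2 + 0 − 10 − 0)/2 = 8/2 = 4.
(Structurally: 1 ring(s) + 3 π bond(s) = 4.)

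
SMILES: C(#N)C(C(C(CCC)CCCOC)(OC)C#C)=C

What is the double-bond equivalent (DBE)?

Molecular formula from the SMILES: C15H23NO2.
DoU = (2C + 2 + N − H − X)/2 = (2·15 + 2 + 1 − 23 − 0)/2 = 10/2 = 5.
(Structurally: 0 ring(s) + 5 π bond(s) = 5.)

5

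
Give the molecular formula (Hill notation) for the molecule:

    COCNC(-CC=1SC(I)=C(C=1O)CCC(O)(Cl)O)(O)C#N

C12H16ClIN2O5S

Heavy atoms from the SMILES: 12 C, 1 Cl, 1 I, 2 N, 5 O, 1 S.
Implicit hydrogens by atom environment:
  4 × C: 2 H each → 8
  4 × C (aromatic): no H
  4 × O: 1 H each → 4
  3 × C: no H
  1 × C: 3 H
  1 × Cl: no H
  1 × I: no H
  1 × N: 1 H
  1 × N: no H
  1 × O: no H
  1 × S (aromatic): no H
  Total hydrogens = 16.
Molecular formula: C12H16ClIN2O5S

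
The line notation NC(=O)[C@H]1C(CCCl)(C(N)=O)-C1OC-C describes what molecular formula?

C9H15ClN2O3

Heavy atoms from the SMILES: 9 C, 1 Cl, 2 N, 3 O.
Implicit hydrogens by atom environment:
  3 × C: 2 H each → 6
  3 × C: no H
  3 × O: no H
  2 × C: 1 H each → 2
  2 × N: 2 H each → 4
  1 × C: 3 H
  1 × Cl: no H
  Total hydrogens = 15.
Molecular formula: C9H15ClN2O3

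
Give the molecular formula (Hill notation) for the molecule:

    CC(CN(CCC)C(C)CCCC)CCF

Heavy atoms from the SMILES: 14 C, 1 F, 1 N.
Implicit hydrogens by atom environment:
  8 × C: 2 H each → 16
  4 × C: 3 H each → 12
  2 × C: 1 H each → 2
  1 × F: no H
  1 × N: no H
  Total hydrogens = 30.
Molecular formula: C14H30FN

C14H30FN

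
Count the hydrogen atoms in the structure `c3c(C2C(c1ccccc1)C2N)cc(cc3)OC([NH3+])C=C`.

Hydrogens are implicit in SMILES; fill each atom to its normal valence:
  9 × C (aromatic): 1 H each → 9
  5 × C: 1 H each → 5
  3 × C (aromatic): no H
  1 × C: 2 H
  1 × N (charge +1): 3 H
  1 × N: 2 H
  1 × O: no H
  Total hydrogens = 21.

21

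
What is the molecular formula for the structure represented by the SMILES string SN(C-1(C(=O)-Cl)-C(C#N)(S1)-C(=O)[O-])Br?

C5HBrClN2O3S2-

Heavy atoms from the SMILES: 1 Br, 5 C, 1 Cl, 2 N, 3 O, 2 S.
Implicit hydrogens by atom environment:
  5 × C: no H
  2 × N: no H
  2 × O: no H
  1 × Br: no H
  1 × Cl: no H
  1 × O (charge -1): no H
  1 × S: 1 H
  1 × S: no H
  Total hydrogens = 1.
Net charge -1.
Molecular formula: C5HBrClN2O3S2-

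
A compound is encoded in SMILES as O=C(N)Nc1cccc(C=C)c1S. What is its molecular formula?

Heavy atoms from the SMILES: 9 C, 2 N, 1 O, 1 S.
Implicit hydrogens by atom environment:
  3 × C (aromatic): 1 H each → 3
  3 × C (aromatic): no H
  1 × C: 2 H
  1 × C: 1 H
  1 × C: no H
  1 × N: 2 H
  1 × N: 1 H
  1 × O: no H
  1 × S: 1 H
  Total hydrogens = 10.
Molecular formula: C9H10N2OS

C9H10N2OS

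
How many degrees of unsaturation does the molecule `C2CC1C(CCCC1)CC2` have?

2

Molecular formula from the SMILES: C10H18.
DoU = (2C + 2 + N − H − X)/2 = (2·10 + 2 + 0 − 18 − 0)/2 = 4/2 = 2.
(Structurally: 2 ring(s) + 0 π bond(s) = 2.)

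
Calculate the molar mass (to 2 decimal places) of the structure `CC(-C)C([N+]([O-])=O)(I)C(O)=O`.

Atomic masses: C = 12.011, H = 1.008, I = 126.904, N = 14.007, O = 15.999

Molecular formula: C5H8INO4.
M = 5×12.011 + 8×1.008 + 1×126.904 + 1×14.007 + 4×15.999 = 273.03 g/mol.

273.03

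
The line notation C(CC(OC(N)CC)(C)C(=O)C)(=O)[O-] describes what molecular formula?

C9H16NO4-

Heavy atoms from the SMILES: 9 C, 1 N, 4 O.
Implicit hydrogens by atom environment:
  3 × C: 3 H each → 9
  3 × C: no H
  3 × O: no H
  2 × C: 2 H each → 4
  1 × C: 1 H
  1 × N: 2 H
  1 × O (charge -1): no H
  Total hydrogens = 16.
Net charge -1.
Molecular formula: C9H16NO4-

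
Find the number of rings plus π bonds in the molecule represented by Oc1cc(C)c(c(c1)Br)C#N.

Molecular formula from the SMILES: C8H6BrNO.
DoU = (2C + 2 + N − H − X)/2 = (2·8 + 2 + 1 − 6 − 1)/2 = 12/2 = 6.
(Structurally: 1 ring(s) + 5 π bond(s) = 6.)

6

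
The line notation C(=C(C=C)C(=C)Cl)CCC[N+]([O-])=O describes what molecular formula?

C9H12ClNO2

Heavy atoms from the SMILES: 9 C, 1 Cl, 1 N, 2 O.
Implicit hydrogens by atom environment:
  5 × C: 2 H each → 10
  2 × C: 1 H each → 2
  2 × C: no H
  1 × Cl: no H
  1 × N (charge +1): no H
  1 × O: no H
  1 × O (charge -1): no H
  Total hydrogens = 12.
Molecular formula: C9H12ClNO2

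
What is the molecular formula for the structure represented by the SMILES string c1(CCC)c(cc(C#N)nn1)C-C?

C10H13N3

Heavy atoms from the SMILES: 10 C, 3 N.
Implicit hydrogens by atom environment:
  3 × C: 2 H each → 6
  3 × C (aromatic): no H
  2 × C: 3 H each → 6
  2 × N (aromatic): no H
  1 × C (aromatic): 1 H
  1 × C: no H
  1 × N: no H
  Total hydrogens = 13.
Molecular formula: C10H13N3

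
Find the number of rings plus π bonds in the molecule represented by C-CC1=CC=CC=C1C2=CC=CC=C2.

Molecular formula from the SMILES: C14H14.
DoU = (2C + 2 + N − H − X)/2 = (2·14 + 2 + 0 − 14 − 0)/2 = 16/2 = 8.
(Structurally: 2 ring(s) + 6 π bond(s) = 8.)

8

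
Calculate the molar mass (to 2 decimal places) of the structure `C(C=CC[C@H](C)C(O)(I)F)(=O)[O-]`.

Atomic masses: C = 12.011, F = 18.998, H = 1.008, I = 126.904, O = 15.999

Molecular formula: C7H9FIO3-.
M = 7×12.011 + 1×18.998 + 9×1.008 + 1×126.904 + 3×15.999 = 287.05 g/mol.

287.05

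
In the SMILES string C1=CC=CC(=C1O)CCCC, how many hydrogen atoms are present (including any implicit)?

Hydrogens are implicit in SMILES; fill each atom to its normal valence:
  4 × C (aromatic): 1 H each → 4
  3 × C: 2 H each → 6
  2 × C (aromatic): no H
  1 × C: 3 H
  1 × O: 1 H
  Total hydrogens = 14.

14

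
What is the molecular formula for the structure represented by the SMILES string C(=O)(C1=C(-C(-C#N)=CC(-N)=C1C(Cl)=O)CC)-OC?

C12H11ClN2O3

Heavy atoms from the SMILES: 12 C, 1 Cl, 2 N, 3 O.
Implicit hydrogens by atom environment:
  5 × C (aromatic): no H
  3 × C: no H
  3 × O: no H
  2 × C: 3 H each → 6
  1 × C: 2 H
  1 × C (aromatic): 1 H
  1 × Cl: no H
  1 × N: 2 H
  1 × N: no H
  Total hydrogens = 11.
Molecular formula: C12H11ClN2O3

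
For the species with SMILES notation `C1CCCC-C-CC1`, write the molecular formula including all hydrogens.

Heavy atoms from the SMILES: 8 C.
Implicit hydrogens by atom environment:
  8 × C: 2 H each → 16
  Total hydrogens = 16.
Molecular formula: C8H16

C8H16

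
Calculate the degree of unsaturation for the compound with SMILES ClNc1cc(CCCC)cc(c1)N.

4

Molecular formula from the SMILES: C10H15ClN2.
DoU = (2C + 2 + N − H − X)/2 = (2·10 + 2 + 2 − 15 − 1)/2 = 8/2 = 4.
(Structurally: 1 ring(s) + 3 π bond(s) = 4.)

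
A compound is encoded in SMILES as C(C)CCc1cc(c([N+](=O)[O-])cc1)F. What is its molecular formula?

Heavy atoms from the SMILES: 10 C, 1 F, 1 N, 2 O.
Implicit hydrogens by atom environment:
  3 × C: 2 H each → 6
  3 × C (aromatic): 1 H each → 3
  3 × C (aromatic): no H
  1 × C: 3 H
  1 × F: no H
  1 × N (charge +1): no H
  1 × O: no H
  1 × O (charge -1): no H
  Total hydrogens = 12.
Molecular formula: C10H12FNO2

C10H12FNO2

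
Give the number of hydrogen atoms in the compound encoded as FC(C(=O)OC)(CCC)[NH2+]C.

15

Hydrogens are implicit in SMILES; fill each atom to its normal valence:
  3 × C: 3 H each → 9
  2 × C: 2 H each → 4
  2 × C: no H
  2 × O: no H
  1 × F: no H
  1 × N (charge +1): 2 H
  Total hydrogens = 15.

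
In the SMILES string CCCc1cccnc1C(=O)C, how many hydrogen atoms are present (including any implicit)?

Hydrogens are implicit in SMILES; fill each atom to its normal valence:
  3 × C (aromatic): 1 H each → 3
  2 × C: 3 H each → 6
  2 × C: 2 H each → 4
  2 × C (aromatic): no H
  1 × C: no H
  1 × N (aromatic): no H
  1 × O: no H
  Total hydrogens = 13.

13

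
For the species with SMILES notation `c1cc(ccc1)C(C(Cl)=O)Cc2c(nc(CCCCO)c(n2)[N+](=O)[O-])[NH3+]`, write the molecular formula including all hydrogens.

Heavy atoms from the SMILES: 17 C, 1 Cl, 4 N, 4 O.
Implicit hydrogens by atom environment:
  5 × C: 2 H each → 10
  5 × C (aromatic): 1 H each → 5
  5 × C (aromatic): no H
  2 × N (aromatic): no H
  2 × O: no H
  1 × C: 1 H
  1 × C: no H
  1 × Cl: no H
  1 × N (charge +1): 3 H
  1 × N (charge +1): no H
  1 × O: 1 H
  1 × O (charge -1): no H
  Total hydrogens = 20.
Net charge +1.
Molecular formula: C17H20ClN4O4+

C17H20ClN4O4+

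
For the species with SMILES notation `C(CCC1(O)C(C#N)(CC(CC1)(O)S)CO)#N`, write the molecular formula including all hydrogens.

C11H16N2O3S

Heavy atoms from the SMILES: 11 C, 2 N, 3 O, 1 S.
Implicit hydrogens by atom environment:
  6 × C: 2 H each → 12
  5 × C: no H
  3 × O: 1 H each → 3
  2 × N: no H
  1 × S: 1 H
  Total hydrogens = 16.
Molecular formula: C11H16N2O3S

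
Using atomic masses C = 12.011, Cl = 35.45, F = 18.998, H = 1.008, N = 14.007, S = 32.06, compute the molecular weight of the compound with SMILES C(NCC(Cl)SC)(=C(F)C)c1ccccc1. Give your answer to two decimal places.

259.77

Molecular formula: C12H15ClFNS.
M = 12×12.011 + 1×35.45 + 1×18.998 + 15×1.008 + 1×14.007 + 1×32.06 = 259.77 g/mol.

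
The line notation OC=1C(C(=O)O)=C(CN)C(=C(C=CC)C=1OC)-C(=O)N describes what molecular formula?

Heavy atoms from the SMILES: 13 C, 2 N, 5 O.
Implicit hydrogens by atom environment:
  6 × C (aromatic): no H
  3 × O: no H
  2 × C: 3 H each → 6
  2 × C: 1 H each → 2
  2 × C: no H
  2 × N: 2 H each → 4
  2 × O: 1 H each → 2
  1 × C: 2 H
  Total hydrogens = 16.
Molecular formula: C13H16N2O5

C13H16N2O5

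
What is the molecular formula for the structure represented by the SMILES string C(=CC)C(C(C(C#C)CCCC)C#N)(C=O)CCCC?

C18H27NO

Heavy atoms from the SMILES: 18 C, 1 N, 1 O.
Implicit hydrogens by atom environment:
  6 × C: 2 H each → 12
  6 × C: 1 H each → 6
  3 × C: 3 H each → 9
  3 × C: no H
  1 × N: no H
  1 × O: no H
  Total hydrogens = 27.
Molecular formula: C18H27NO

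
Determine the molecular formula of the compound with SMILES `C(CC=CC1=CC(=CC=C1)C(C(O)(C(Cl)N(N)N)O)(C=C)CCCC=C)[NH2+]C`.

Heavy atoms from the SMILES: 21 C, 1 Cl, 4 N, 2 O.
Implicit hydrogens by atom environment:
  7 × C: 2 H each → 14
  5 × C: 1 H each → 5
  4 × C (aromatic): 1 H each → 4
  2 × C: no H
  2 × C (aromatic): no H
  2 × N: 2 H each → 4
  2 × O: 1 H each → 2
  1 × C: 3 H
  1 × Cl: no H
  1 × N (charge +1): 2 H
  1 × N: no H
  Total hydrogens = 34.
Net charge +1.
Molecular formula: C21H34ClN4O2+

C21H34ClN4O2+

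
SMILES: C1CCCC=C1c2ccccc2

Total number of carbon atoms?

The symbol for carbon appears 12 times in the SMILES. Lowercase c denotes aromatic carbon and counts toward C.

12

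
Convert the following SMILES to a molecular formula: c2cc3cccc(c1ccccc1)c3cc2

C16H12

Heavy atoms from the SMILES: 16 C.
Implicit hydrogens by atom environment:
  12 × C (aromatic): 1 H each → 12
  4 × C (aromatic): no H
  Total hydrogens = 12.
Molecular formula: C16H12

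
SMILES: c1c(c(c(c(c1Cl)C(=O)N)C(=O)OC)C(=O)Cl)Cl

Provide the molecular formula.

C10H6Cl3NO4

Heavy atoms from the SMILES: 10 C, 3 Cl, 1 N, 4 O.
Implicit hydrogens by atom environment:
  5 × C (aromatic): no H
  4 × O: no H
  3 × C: no H
  3 × Cl: no H
  1 × C: 3 H
  1 × C (aromatic): 1 H
  1 × N: 2 H
  Total hydrogens = 6.
Molecular formula: C10H6Cl3NO4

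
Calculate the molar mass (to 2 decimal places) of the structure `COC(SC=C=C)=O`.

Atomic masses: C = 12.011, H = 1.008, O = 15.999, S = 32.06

130.16

Molecular formula: C5H6O2S.
M = 5×12.011 + 6×1.008 + 2×15.999 + 1×32.06 = 130.16 g/mol.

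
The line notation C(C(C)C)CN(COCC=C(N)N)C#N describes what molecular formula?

C10H20N4O

Heavy atoms from the SMILES: 10 C, 4 N, 1 O.
Implicit hydrogens by atom environment:
  4 × C: 2 H each → 8
  2 × C: 3 H each → 6
  2 × C: 1 H each → 2
  2 × C: no H
  2 × N: 2 H each → 4
  2 × N: no H
  1 × O: no H
  Total hydrogens = 20.
Molecular formula: C10H20N4O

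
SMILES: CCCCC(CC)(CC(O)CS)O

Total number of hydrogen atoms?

Hydrogens are implicit in SMILES; fill each atom to its normal valence:
  6 × C: 2 H each → 12
  2 × C: 3 H each → 6
  2 × O: 1 H each → 2
  1 × C: 1 H
  1 × C: no H
  1 × S: 1 H
  Total hydrogens = 22.

22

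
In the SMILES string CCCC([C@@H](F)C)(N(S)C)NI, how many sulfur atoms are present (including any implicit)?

The symbol for sulfur appears 1 time in the SMILES.

1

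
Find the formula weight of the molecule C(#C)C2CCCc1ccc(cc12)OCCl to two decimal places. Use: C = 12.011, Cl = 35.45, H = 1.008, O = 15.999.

Molecular formula: C13H13ClO.
M = 13×12.011 + 1×35.45 + 13×1.008 + 1×15.999 = 220.70 g/mol.

220.70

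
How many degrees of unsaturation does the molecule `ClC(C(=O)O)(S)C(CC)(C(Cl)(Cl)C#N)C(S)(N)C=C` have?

Molecular formula from the SMILES: C10H13Cl3N2O2S2.
DoU = (2C + 2 + N − H − X)/2 = (2·10 + 2 + 2 − 13 − 3)/2 = 8/2 = 4.
(Structurally: 0 ring(s) + 4 π bond(s) = 4.)

4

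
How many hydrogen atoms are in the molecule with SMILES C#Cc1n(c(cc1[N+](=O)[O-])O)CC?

8

Hydrogens are implicit in SMILES; fill each atom to its normal valence:
  3 × C (aromatic): no H
  1 × C: 3 H
  1 × C: 2 H
  1 × C (aromatic): 1 H
  1 × C: 1 H
  1 × C: no H
  1 × N (aromatic): no H
  1 × N (charge +1): no H
  1 × O: 1 H
  1 × O: no H
  1 × O (charge -1): no H
  Total hydrogens = 8.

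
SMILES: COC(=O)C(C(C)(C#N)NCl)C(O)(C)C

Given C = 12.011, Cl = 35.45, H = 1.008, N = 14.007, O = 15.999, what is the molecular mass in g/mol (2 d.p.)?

Molecular formula: C9H15ClN2O3.
M = 9×12.011 + 1×35.45 + 15×1.008 + 2×14.007 + 3×15.999 = 234.68 g/mol.

234.68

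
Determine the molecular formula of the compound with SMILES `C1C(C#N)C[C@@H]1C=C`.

C7H9N

Heavy atoms from the SMILES: 7 C, 1 N.
Implicit hydrogens by atom environment:
  3 × C: 2 H each → 6
  3 × C: 1 H each → 3
  1 × C: no H
  1 × N: no H
  Total hydrogens = 9.
Molecular formula: C7H9N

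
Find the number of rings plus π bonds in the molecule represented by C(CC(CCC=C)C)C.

1

Molecular formula from the SMILES: C9H18.
DoU = (2C + 2 + N − H − X)/2 = (2·9 + 2 + 0 − 18 − 0)/2 = 2/2 = 1.
(Structurally: 0 ring(s) + 1 π bond(s) = 1.)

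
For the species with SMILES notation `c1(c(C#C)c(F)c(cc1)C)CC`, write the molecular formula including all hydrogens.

C11H11F

Heavy atoms from the SMILES: 11 C, 1 F.
Implicit hydrogens by atom environment:
  4 × C (aromatic): no H
  2 × C: 3 H each → 6
  2 × C (aromatic): 1 H each → 2
  1 × C: 2 H
  1 × C: 1 H
  1 × C: no H
  1 × F: no H
  Total hydrogens = 11.
Molecular formula: C11H11F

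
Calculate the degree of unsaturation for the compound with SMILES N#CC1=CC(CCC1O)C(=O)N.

5

Molecular formula from the SMILES: C8H10N2O2.
DoU = (2C + 2 + N − H − X)/2 = (2·8 + 2 + 2 − 10 − 0)/2 = 10/2 = 5.
(Structurally: 1 ring(s) + 4 π bond(s) = 5.)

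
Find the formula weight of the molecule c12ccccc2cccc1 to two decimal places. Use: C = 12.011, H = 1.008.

Molecular formula: C10H8.
M = 10×12.011 + 8×1.008 = 128.17 g/mol.

128.17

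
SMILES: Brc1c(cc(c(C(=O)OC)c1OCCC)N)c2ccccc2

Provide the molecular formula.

C17H18BrNO3

Heavy atoms from the SMILES: 1 Br, 17 C, 1 N, 3 O.
Implicit hydrogens by atom environment:
  6 × C (aromatic): 1 H each → 6
  6 × C (aromatic): no H
  3 × O: no H
  2 × C: 3 H each → 6
  2 × C: 2 H each → 4
  1 × Br: no H
  1 × C: no H
  1 × N: 2 H
  Total hydrogens = 18.
Molecular formula: C17H18BrNO3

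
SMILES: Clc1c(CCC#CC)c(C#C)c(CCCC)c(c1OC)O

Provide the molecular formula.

C18H21ClO2

Heavy atoms from the SMILES: 18 C, 1 Cl, 2 O.
Implicit hydrogens by atom environment:
  6 × C (aromatic): no H
  5 × C: 2 H each → 10
  3 × C: 3 H each → 9
  3 × C: no H
  1 × C: 1 H
  1 × Cl: no H
  1 × O: 1 H
  1 × O: no H
  Total hydrogens = 21.
Molecular formula: C18H21ClO2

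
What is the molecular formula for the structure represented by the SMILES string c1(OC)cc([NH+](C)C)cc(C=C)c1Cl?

C11H15ClNO+

Heavy atoms from the SMILES: 11 C, 1 Cl, 1 N, 1 O.
Implicit hydrogens by atom environment:
  4 × C (aromatic): no H
  3 × C: 3 H each → 9
  2 × C (aromatic): 1 H each → 2
  1 × C: 2 H
  1 × C: 1 H
  1 × Cl: no H
  1 × N (charge +1): 1 H
  1 × O: no H
  Total hydrogens = 15.
Net charge +1.
Molecular formula: C11H15ClNO+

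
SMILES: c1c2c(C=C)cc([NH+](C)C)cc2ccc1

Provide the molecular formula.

C14H16N+

Heavy atoms from the SMILES: 14 C, 1 N.
Implicit hydrogens by atom environment:
  6 × C (aromatic): 1 H each → 6
  4 × C (aromatic): no H
  2 × C: 3 H each → 6
  1 × C: 2 H
  1 × C: 1 H
  1 × N (charge +1): 1 H
  Total hydrogens = 16.
Net charge +1.
Molecular formula: C14H16N+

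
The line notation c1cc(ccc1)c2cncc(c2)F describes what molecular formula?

Heavy atoms from the SMILES: 11 C, 1 F, 1 N.
Implicit hydrogens by atom environment:
  8 × C (aromatic): 1 H each → 8
  3 × C (aromatic): no H
  1 × F: no H
  1 × N (aromatic): no H
  Total hydrogens = 8.
Molecular formula: C11H8FN

C11H8FN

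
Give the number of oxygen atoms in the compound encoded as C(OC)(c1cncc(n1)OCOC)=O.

The symbol for oxygen appears 4 times in the SMILES.

4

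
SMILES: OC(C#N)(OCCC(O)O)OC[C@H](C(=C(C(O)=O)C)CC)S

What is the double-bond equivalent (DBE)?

Molecular formula from the SMILES: C13H21NO7S.
DoU = (2C + 2 + N − H − X)/2 = (2·13 + 2 + 1 − 21 − 0)/2 = 8/2 = 4.
(Structurally: 0 ring(s) + 4 π bond(s) = 4.)

4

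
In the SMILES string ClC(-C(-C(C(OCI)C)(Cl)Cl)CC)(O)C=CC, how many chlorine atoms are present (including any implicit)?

The symbol for chlorine appears 3 times in the SMILES.

3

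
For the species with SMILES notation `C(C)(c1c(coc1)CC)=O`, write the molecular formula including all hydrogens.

Heavy atoms from the SMILES: 8 C, 2 O.
Implicit hydrogens by atom environment:
  2 × C: 3 H each → 6
  2 × C (aromatic): 1 H each → 2
  2 × C (aromatic): no H
  1 × C: 2 H
  1 × C: no H
  1 × O (aromatic): no H
  1 × O: no H
  Total hydrogens = 10.
Molecular formula: C8H10O2

C8H10O2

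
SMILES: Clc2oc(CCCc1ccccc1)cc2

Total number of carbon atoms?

The symbol for carbon appears 13 times in the SMILES. Lowercase c denotes aromatic carbon and counts toward C.

13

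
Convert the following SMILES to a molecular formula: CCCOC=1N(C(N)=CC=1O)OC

Heavy atoms from the SMILES: 8 C, 2 N, 3 O.
Implicit hydrogens by atom environment:
  3 × C (aromatic): no H
  2 × C: 3 H each → 6
  2 × C: 2 H each → 4
  2 × O: no H
  1 × C (aromatic): 1 H
  1 × N: 2 H
  1 × N (aromatic): no H
  1 × O: 1 H
  Total hydrogens = 14.
Molecular formula: C8H14N2O3

C8H14N2O3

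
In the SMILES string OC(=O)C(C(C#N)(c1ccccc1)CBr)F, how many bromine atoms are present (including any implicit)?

The symbol for bromine appears 1 time in the SMILES.

1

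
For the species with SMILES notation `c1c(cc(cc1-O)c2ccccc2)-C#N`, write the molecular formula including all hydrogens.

C13H9NO

Heavy atoms from the SMILES: 13 C, 1 N, 1 O.
Implicit hydrogens by atom environment:
  8 × C (aromatic): 1 H each → 8
  4 × C (aromatic): no H
  1 × C: no H
  1 × N: no H
  1 × O: 1 H
  Total hydrogens = 9.
Molecular formula: C13H9NO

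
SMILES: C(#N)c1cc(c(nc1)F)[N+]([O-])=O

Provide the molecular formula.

Heavy atoms from the SMILES: 6 C, 1 F, 3 N, 2 O.
Implicit hydrogens by atom environment:
  3 × C (aromatic): no H
  2 × C (aromatic): 1 H each → 2
  1 × C: no H
  1 × F: no H
  1 × N (aromatic): no H
  1 × N: no H
  1 × N (charge +1): no H
  1 × O: no H
  1 × O (charge -1): no H
  Total hydrogens = 2.
Molecular formula: C6H2FN3O2

C6H2FN3O2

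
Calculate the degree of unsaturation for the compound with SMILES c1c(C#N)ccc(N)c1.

Molecular formula from the SMILES: C7H6N2.
DoU = (2C + 2 + N − H − X)/2 = (2·7 + 2 + 2 − 6 − 0)/2 = 12/2 = 6.
(Structurally: 1 ring(s) + 5 π bond(s) = 6.)

6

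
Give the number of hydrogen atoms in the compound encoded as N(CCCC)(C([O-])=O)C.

Hydrogens are implicit in SMILES; fill each atom to its normal valence:
  3 × C: 2 H each → 6
  2 × C: 3 H each → 6
  1 × C: no H
  1 × N: no H
  1 × O: no H
  1 × O (charge -1): no H
  Total hydrogens = 12.

12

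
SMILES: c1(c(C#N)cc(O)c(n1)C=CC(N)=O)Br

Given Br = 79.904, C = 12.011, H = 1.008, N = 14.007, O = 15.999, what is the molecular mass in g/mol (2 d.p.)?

268.07

Molecular formula: C9H6BrN3O2.
M = 1×79.904 + 9×12.011 + 6×1.008 + 3×14.007 + 2×15.999 = 268.07 g/mol.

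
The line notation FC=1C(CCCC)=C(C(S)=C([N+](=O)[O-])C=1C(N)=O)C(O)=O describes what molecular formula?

C12H13FN2O5S

Heavy atoms from the SMILES: 12 C, 1 F, 2 N, 5 O, 1 S.
Implicit hydrogens by atom environment:
  6 × C (aromatic): no H
  3 × C: 2 H each → 6
  3 × O: no H
  2 × C: no H
  1 × C: 3 H
  1 × F: no H
  1 × N: 2 H
  1 × N (charge +1): no H
  1 × O: 1 H
  1 × O (charge -1): no H
  1 × S: 1 H
  Total hydrogens = 13.
Molecular formula: C12H13FN2O5S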